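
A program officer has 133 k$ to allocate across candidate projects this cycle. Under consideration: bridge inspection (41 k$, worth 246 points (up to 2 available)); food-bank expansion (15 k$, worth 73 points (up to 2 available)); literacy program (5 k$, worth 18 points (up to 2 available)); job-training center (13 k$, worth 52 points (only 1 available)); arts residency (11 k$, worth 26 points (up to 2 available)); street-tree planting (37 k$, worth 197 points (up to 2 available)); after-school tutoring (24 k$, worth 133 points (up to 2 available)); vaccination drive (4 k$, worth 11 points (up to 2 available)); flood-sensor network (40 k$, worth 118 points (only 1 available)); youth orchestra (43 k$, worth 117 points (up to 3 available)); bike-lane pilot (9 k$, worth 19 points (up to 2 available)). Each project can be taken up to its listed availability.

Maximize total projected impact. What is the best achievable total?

758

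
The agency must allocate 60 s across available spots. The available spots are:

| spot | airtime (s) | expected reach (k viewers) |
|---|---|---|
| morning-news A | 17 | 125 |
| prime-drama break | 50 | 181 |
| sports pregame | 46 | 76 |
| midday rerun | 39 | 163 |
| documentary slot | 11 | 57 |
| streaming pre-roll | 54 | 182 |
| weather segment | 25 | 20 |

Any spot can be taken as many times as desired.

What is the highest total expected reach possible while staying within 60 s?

Best packing: 3×morning-news A — 51 s, 375 total.
Every other selection either busts 60 s or fails to beat 375.

375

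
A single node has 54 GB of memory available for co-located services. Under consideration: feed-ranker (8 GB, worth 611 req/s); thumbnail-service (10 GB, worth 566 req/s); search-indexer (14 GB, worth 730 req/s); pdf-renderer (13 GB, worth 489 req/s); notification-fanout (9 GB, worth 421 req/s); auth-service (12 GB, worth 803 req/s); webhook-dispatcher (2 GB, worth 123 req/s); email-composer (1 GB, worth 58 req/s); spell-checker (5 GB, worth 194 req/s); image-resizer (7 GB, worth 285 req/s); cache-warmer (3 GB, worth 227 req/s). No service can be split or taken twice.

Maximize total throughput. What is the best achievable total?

3254

Density check — feed-ranker 76.38, cache-warmer 75.67, auth-service 66.92, webhook-dispatcher 61.50 are the best per GB.
Filling by ratio: feed-ranker + thumbnail-service + search-indexer + auth-service + webhook-dispatcher + email-composer + cache-warmer for 3118, with 4 GB left unused.
Replace email-composer with spell-checker: the trade gains 136 net, giving 3254 at 54 GB.
Next best is feed-ranker + thumbnail-service + search-indexer + auth-service + image-resizer + cache-warmer at 3222 (54 GB) — short by 32.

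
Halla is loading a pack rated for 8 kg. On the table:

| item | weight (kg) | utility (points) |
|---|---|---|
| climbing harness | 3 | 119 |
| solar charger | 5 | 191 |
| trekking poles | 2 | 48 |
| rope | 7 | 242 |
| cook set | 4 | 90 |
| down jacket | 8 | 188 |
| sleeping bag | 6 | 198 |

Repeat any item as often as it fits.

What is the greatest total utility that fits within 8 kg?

A density-first pass picks 2×climbing harness + trekking poles — 286 at 8 kg.
Dropping climbing harness and trekking poles frees 5 kg; slotting in solar charger (5 kg) lifts the total to 310 at 8 kg.
No other feasible combination exceeds 310.

310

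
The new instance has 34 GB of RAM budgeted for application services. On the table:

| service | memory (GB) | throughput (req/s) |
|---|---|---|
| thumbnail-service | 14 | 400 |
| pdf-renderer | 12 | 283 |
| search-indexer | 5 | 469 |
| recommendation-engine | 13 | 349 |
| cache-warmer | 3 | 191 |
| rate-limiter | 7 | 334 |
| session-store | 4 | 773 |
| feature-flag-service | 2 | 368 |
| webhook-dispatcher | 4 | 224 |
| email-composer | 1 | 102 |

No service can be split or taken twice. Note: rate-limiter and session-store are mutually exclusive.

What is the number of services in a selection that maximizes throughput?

7

Best achievable throughput is 2527.
thumbnail-service + search-indexer + cache-warmer + session-store + feature-flag-service + webhook-dispatcher + email-composer hits 2527 at 33 GB.
All optima have 7 services.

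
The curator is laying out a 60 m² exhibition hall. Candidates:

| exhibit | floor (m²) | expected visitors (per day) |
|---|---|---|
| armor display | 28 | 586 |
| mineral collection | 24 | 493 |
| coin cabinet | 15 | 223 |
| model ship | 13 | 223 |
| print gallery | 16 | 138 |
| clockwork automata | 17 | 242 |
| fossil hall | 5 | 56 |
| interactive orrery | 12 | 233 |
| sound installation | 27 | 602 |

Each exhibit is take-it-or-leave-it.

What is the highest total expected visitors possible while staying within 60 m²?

1244

By expected visitors per m²: sound installation 22.30, armor display 20.93, mineral collection 20.54 lead.
The ratio ordering already packs tightly: armor display + fossil hall + sound installation, 60 m², 1244.
No other feasible combination exceeds 1244.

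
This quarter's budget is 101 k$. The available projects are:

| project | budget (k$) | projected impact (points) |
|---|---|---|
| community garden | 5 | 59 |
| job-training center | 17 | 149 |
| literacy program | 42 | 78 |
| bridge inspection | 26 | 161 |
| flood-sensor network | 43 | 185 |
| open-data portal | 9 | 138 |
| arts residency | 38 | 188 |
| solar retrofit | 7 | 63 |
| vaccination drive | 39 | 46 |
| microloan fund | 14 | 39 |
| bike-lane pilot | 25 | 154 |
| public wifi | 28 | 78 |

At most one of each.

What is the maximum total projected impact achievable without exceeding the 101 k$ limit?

Filling by ratio: community garden + job-training center + bridge inspection + open-data portal + solar retrofit + bike-lane pilot for 724, with 12 k$ left unused.
The 26 k$ tied up in bridge inspection is better spent on arts residency — total rises to 751 (101 k$).
The closest alternative, community garden + job-training center + bridge inspection + open-data portal + solar retrofit + bike-lane pilot, reaches only 724.

751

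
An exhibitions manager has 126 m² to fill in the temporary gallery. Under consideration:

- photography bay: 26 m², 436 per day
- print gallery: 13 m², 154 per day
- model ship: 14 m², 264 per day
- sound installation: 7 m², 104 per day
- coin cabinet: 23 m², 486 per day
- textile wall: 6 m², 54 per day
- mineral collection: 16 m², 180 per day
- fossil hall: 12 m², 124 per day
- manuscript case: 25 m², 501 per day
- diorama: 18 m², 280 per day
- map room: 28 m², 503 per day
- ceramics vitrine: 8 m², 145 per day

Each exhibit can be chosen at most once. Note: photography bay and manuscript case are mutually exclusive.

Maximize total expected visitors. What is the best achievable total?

Ranking by ratio (expected visitors/m²): coin cabinet 21.13, manuscript case 20.04, model ship 18.86.
Model ship + sound installation + coin cabinet + manuscript case + diorama + map room + ceramics vitrine uses 123 of the 126 m² and totals 2283.

2283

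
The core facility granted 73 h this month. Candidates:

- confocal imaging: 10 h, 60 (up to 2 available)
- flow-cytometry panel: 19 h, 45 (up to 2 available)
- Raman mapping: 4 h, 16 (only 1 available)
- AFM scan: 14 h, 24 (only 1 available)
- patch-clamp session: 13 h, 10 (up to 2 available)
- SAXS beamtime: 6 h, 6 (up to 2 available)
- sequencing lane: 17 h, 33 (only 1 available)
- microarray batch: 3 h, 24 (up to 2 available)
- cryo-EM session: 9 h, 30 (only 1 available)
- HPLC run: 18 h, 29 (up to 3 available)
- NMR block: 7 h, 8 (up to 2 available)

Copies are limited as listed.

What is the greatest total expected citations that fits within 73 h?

By expected citations per h: microarray batch 8.00, confocal imaging 6.00, Raman mapping 4.00 lead.
The ratio heuristic lands on 2×confocal imaging + flow-cytometry panel + Raman mapping + AFM scan + 2×microarray batch + cryo-EM session (283) but leaves 1 h idle.
Replace Raman mapping and AFM scan with flow-cytometry panel: the trade gains 5 net, giving 288 at 73 h.
No other feasible combination exceeds 288.

288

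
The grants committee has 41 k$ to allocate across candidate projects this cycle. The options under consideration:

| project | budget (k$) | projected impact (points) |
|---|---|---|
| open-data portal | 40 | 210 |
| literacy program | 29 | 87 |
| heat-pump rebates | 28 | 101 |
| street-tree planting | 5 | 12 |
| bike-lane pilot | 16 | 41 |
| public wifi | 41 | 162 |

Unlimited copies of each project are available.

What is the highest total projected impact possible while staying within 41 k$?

210

By projected impact per k$: open-data portal 5.25, public wifi 3.95, heat-pump rebates 3.61, literacy program 3.00 lead.
Taking open-data portal: 40 k$ used, 210 in projected impact.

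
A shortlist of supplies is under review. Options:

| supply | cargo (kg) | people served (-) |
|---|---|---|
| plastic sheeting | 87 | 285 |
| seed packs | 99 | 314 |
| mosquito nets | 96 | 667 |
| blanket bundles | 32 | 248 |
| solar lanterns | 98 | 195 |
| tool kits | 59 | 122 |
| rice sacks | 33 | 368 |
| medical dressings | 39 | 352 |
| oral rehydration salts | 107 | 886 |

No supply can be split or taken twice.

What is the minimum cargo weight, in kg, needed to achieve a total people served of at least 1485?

172

Look for the lowest-cargo combination reaching 1485.
blanket bundles + rice sacks + oral rehydration salts reaches 1502 using 172 kg.
Any bundle with less than 172 kg falls short of 1485.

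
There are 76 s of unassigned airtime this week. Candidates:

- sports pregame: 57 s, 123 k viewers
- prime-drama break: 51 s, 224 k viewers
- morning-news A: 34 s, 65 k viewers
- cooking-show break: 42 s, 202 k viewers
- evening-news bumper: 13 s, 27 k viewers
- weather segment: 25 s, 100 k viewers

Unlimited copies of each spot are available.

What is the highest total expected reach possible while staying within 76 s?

A density-first pass picks cooking-show break + weather segment — 302 at 67 s.
Dropping cooking-show break frees 42 s; slotting in prime-drama break (51 s) lifts the total to 324 at 76 s.
Every other selection either busts 76 s or fails to beat 324.

324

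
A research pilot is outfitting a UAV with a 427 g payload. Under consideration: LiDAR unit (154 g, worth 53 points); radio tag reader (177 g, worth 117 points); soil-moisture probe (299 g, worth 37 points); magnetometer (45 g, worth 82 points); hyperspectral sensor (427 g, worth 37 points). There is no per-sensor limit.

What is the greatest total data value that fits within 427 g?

Ranking by ratio (data value/g): magnetometer 1.82, radio tag reader 0.66, LiDAR unit 0.34.
The ratio ordering already packs tightly: 9×magnetometer, 405 g, 738.
Every other selection either busts 427 g or fails to beat 738.

738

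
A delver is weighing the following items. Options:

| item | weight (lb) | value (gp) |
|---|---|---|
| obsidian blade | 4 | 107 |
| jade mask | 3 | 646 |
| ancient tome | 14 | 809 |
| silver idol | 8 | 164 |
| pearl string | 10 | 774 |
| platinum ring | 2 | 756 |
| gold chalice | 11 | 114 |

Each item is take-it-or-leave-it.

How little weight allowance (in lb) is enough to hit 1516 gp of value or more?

12

Look for the lowest-weight combination reaching 1516.
pearl string + platinum ring reaches 1530 using 12 lb.
No combination under 12 lb hits 1516.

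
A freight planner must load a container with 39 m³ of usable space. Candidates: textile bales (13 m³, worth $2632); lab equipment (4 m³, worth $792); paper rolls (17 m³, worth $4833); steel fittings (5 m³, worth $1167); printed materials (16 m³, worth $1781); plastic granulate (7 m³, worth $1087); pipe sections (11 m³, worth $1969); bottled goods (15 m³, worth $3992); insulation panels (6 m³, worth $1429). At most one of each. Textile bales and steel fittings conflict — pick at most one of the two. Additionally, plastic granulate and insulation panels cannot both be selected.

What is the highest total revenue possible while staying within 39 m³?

10254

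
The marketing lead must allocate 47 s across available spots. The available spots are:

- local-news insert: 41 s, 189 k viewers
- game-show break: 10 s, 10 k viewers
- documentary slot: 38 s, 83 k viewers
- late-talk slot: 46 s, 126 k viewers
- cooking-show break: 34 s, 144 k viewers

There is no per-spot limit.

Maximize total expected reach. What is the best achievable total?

By expected reach per s: local-news insert 4.61, cooking-show break 4.24, late-talk slot 2.74 lead.
Best packing: local-news insert — 41 s, 189 total.
Nothing else within 47 s beats 189.

189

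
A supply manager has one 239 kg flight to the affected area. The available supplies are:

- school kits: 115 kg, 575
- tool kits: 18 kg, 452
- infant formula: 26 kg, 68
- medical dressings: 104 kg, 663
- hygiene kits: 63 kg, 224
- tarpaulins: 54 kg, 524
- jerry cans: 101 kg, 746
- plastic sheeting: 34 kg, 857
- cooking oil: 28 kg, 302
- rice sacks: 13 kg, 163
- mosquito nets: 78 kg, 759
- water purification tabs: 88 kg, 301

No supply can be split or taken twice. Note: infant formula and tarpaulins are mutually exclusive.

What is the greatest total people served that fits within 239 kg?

Density check — plastic sheeting 25.21, tool kits 25.11, rice sacks 12.54, cooking oil 10.79 are the best per kg.
Best packing: tool kits + tarpaulins + plastic sheeting + cooking oil + rice sacks + mosquito nets — 225 kg, 3057 total.

3057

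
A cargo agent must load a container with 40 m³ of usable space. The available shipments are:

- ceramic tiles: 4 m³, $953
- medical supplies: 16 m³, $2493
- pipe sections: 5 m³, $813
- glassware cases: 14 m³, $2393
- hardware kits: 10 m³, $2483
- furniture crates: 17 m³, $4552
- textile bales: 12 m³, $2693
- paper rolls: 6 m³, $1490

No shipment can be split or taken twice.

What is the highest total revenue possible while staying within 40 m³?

Ranking by ratio (revenue/m³): furniture crates 267.76, paper rolls 248.33, hardware kits 248.30.
Greedy by ratio would take ceramic tiles + hardware kits + furniture crates + paper rolls: 37 m³ used, total 9478.
Replace ceramic tiles and paper rolls with textile bales: the trade gains 250 net, giving 9728 at 39 m³.
Next best is ceramic tiles + furniture crates + textile bales + paper rolls at 9688 (39 m³) — short by 40.

9728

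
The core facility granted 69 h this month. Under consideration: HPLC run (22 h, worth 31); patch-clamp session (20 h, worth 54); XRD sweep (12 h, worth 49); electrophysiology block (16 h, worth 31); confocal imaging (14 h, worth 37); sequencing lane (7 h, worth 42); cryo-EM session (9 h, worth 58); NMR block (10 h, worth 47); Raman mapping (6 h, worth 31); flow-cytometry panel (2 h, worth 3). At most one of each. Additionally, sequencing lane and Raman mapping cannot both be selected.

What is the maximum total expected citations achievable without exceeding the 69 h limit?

264

Ranking by ratio (expected citations/h): cryo-EM session 6.44, sequencing lane 6.00, Raman mapping 5.17, NMR block 4.70.
Best packing: XRD sweep + electrophysiology block + confocal imaging + sequencing lane + cryo-EM session + NMR block — 68 h, 264 total.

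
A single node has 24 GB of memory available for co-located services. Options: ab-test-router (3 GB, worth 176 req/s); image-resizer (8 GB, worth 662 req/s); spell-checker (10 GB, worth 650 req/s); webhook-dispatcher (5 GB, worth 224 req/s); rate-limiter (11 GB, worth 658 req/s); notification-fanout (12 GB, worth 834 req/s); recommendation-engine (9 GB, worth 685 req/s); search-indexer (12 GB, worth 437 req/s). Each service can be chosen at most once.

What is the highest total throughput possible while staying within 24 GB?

1695

Ranking by ratio (throughput/GB): image-resizer 82.75, recommendation-engine 76.11, notification-fanout 69.50.
The ratio heuristic lands on ab-test-router + image-resizer + recommendation-engine (1523) but leaves 4 GB idle.
Dropping image-resizer frees 8 GB; slotting in notification-fanout (12 GB) lifts the total to 1695 at 24 GB.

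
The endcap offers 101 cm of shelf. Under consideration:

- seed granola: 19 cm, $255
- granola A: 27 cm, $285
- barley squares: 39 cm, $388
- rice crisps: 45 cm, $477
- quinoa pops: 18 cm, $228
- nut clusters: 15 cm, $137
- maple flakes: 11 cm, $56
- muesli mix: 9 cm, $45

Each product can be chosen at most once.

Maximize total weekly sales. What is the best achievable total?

Ranking by ratio (weekly sales/cm): seed granola 13.42, quinoa pops 12.67, rice crisps 10.60.
Taking seed granola + rice crisps + quinoa pops + nut clusters: 97 cm used, 1097 in weekly sales.
The closest alternative, seed granola + granola A + barley squares + nut clusters, reaches only 1065.

1097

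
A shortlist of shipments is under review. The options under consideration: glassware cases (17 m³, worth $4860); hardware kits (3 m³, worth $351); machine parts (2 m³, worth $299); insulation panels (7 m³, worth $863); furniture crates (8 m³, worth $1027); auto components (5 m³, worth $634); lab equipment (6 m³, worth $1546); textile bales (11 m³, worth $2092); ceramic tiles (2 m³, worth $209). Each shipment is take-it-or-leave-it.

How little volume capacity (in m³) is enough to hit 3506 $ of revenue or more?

17

Look for the lowest-volume combination reaching 3506.
glassware cases: 4860 revenue at 17 m³.
Below 17 m³ the best achievable stays under 3506.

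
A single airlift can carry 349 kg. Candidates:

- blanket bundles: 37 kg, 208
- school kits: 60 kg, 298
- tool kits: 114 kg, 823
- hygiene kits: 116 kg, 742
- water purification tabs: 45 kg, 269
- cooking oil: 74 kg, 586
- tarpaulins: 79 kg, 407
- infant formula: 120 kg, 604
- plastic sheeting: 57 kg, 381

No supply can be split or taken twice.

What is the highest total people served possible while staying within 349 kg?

2420

Ranking by ratio (people served/kg): cooking oil 7.92, tool kits 7.22, plastic sheeting 6.68.
Greedy by ratio would take blanket bundles + tool kits + water purification tabs + cooking oil + plastic sheeting: 327 kg used, total 2267.
The 94 kg tied up in blanket bundles and plastic sheeting is better spent on hygiene kits — total rises to 2420 (349 kg).
Nothing else within 349 kg beats 2420.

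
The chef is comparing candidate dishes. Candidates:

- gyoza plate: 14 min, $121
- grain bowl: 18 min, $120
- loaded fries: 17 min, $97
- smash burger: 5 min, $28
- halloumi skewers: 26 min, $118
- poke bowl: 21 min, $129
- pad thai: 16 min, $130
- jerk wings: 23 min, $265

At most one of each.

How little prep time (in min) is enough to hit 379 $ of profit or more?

37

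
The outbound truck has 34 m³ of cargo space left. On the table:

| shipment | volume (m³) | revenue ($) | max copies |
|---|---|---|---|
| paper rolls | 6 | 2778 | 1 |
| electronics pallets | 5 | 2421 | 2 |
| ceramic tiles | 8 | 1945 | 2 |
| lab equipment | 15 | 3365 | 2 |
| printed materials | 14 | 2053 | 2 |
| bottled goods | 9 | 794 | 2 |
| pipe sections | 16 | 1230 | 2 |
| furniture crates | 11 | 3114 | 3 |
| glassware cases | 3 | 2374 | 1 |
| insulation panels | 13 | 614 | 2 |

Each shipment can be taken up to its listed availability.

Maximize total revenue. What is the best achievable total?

13359

The ratio heuristic lands on paper rolls + 2×electronics pallets + furniture crates + glassware cases (13108) but leaves 4 m³ idle.
Replace furniture crates with lab equipment: the trade gains 251 net, giving 13359 at 34 m³.
Nothing else within 34 m³ beats 13359.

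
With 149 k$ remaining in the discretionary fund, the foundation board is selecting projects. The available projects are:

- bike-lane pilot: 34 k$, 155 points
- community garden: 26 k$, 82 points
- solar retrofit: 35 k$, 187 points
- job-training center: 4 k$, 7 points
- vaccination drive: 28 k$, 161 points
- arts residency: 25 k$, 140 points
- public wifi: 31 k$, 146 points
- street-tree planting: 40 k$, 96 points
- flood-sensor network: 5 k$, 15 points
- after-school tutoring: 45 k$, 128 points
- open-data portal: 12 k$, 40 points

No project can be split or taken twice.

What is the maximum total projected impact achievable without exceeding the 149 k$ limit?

Ranking by ratio (projected impact/k$): vaccination drive 5.75, arts residency 5.60, solar retrofit 5.34, public wifi 4.71.
Filling by ratio: solar retrofit + job-training center + vaccination drive + arts residency + public wifi + flood-sensor network + open-data portal for 696, with 9 k$ left unused.
Reworking the packing: bike-lane pilot + community garden + solar retrofit + vaccination drive + arts residency uses 148 k$ and improves the total to 725.

725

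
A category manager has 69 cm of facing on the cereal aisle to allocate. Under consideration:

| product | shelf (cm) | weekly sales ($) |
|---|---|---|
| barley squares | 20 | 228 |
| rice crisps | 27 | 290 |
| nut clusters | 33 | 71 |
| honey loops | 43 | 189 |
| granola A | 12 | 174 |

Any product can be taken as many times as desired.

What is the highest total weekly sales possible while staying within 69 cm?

924

By weekly sales per cm: granola A 14.50, barley squares 11.40, rice crisps 10.74 lead.
The ratio heuristic lands on 5×granola A (870) but leaves 9 cm idle.
The 12 cm tied up in granola A is better spent on barley squares — total rises to 924 (68 cm).
The spare 1 cm is too small for any remaining product, and no exchange beats 924.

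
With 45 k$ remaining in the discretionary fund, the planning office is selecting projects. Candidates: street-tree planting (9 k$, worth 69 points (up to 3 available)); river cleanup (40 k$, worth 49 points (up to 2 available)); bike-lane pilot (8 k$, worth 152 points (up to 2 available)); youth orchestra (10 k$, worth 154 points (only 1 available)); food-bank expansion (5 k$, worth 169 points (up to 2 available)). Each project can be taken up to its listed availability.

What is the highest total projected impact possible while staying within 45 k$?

Street-tree planting + 2×bike-lane pilot + youth orchestra + 2×food-bank expansion uses 45 of the 45 k$ and totals 865.
That's the maximum — no swap from here does better than 865.

865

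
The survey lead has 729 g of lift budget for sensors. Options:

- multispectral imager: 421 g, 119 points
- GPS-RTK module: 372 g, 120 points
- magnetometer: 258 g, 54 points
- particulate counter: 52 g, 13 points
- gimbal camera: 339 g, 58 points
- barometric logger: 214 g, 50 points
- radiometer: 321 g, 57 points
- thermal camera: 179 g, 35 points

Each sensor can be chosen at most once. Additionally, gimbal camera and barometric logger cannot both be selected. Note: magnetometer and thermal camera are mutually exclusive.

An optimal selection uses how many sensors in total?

Best achievable data value is 187.
One optimal bundle: GPS-RTK module + magnetometer + particulate counter (682 g).
All optima have 3 sensors.

3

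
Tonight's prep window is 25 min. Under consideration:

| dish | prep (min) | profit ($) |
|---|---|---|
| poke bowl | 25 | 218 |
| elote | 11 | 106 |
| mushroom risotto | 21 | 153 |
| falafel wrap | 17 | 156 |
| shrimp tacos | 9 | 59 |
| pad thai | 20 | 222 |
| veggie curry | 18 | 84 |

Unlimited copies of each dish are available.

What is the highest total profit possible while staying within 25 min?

222

Taking pad thai: 20 min used, 222 in profit.
Nothing else within 25 min beats 222.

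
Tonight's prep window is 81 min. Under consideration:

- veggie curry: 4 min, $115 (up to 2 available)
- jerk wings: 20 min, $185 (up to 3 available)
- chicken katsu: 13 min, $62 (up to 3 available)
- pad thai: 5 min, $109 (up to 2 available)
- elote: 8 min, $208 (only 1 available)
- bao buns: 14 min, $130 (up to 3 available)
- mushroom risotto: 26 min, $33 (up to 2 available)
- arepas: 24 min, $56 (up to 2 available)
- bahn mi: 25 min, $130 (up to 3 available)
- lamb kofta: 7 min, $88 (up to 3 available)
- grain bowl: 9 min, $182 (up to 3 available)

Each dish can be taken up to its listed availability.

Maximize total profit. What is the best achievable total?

1508

Density check — veggie curry 28.75, elote 26.00, pad thai 21.80 are the best per min.
Filling by ratio: 2×veggie curry + 2×pad thai + elote + 3×lamb kofta + 3×grain bowl for 1466, with 7 min left unused.
Replace lamb kofta with bao buns: the trade gains 42 net, giving 1508 at 81 min.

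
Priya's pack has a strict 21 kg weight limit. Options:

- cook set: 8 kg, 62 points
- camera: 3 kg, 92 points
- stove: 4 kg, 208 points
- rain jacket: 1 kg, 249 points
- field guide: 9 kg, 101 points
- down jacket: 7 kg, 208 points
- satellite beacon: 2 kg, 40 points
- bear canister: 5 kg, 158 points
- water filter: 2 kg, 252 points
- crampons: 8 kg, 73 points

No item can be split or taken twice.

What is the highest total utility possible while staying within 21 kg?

1115

Greedy by ratio would take camera + stove + rain jacket + satellite beacon + bear canister + water filter: 17 kg used, total 999.
The 3 kg tied up in camera is better spent on down jacket — total rises to 1115 (21 kg).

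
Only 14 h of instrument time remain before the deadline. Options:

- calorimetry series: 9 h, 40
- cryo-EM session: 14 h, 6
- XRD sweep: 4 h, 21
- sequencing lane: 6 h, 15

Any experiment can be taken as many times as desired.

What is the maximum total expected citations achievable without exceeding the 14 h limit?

3×XRD sweep uses 12 of the 14 h and totals 63.
No other feasible combination exceeds 63.

63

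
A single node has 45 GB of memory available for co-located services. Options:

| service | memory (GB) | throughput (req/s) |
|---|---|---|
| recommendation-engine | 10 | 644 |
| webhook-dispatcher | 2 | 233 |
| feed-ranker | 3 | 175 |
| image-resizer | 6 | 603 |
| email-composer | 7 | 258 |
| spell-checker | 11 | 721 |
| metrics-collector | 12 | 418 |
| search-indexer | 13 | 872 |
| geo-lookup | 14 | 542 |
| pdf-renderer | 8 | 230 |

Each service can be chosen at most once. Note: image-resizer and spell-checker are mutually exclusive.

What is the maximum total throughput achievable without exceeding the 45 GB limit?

2894

Taking recommendation-engine + webhook-dispatcher + image-resizer + search-indexer + geo-lookup: 45 GB used, 2894 in throughput.
The closest alternative, recommendation-engine + webhook-dispatcher + feed-ranker + image-resizer + email-composer + search-indexer, reaches only 2785.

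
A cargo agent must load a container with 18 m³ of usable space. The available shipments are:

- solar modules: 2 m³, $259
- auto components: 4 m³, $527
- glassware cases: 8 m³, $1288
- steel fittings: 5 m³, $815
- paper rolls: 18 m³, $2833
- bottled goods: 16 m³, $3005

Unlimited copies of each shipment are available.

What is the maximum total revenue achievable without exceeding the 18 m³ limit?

3264

Solar modules + bottled goods uses 18 of the 18 m³ and totals 3264.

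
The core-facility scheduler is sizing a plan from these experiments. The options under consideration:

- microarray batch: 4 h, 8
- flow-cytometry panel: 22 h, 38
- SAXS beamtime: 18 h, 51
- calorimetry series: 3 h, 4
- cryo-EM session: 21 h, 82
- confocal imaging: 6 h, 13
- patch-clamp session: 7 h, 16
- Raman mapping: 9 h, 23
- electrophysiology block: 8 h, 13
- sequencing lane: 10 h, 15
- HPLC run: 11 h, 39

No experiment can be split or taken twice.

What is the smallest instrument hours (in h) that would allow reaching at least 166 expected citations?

Look for the lowest-instrument combination reaching 166.
SAXS beamtime + cryo-EM session + HPLC run reaches 172 using 50 h.
Below 50 h the best achievable stays under 166.

50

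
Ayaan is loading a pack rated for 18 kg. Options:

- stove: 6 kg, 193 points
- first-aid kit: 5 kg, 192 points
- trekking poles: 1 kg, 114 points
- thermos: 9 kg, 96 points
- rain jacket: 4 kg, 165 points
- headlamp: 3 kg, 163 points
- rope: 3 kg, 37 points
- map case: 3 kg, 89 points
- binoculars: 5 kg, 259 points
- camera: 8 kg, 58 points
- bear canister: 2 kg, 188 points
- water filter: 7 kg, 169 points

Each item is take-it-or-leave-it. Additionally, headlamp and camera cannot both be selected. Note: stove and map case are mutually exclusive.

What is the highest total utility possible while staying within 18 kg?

By utility per kg: trekking poles 114.00, bear canister 94.00, headlamp 54.33, binoculars 51.80 lead.
Best packing: trekking poles + rain jacket + headlamp + map case + binoculars + bear canister — 18 kg, 978 total.
Next best is trekking poles + rain jacket + headlamp + rope + binoculars + bear canister at 926 (18 kg) — short by 52.

978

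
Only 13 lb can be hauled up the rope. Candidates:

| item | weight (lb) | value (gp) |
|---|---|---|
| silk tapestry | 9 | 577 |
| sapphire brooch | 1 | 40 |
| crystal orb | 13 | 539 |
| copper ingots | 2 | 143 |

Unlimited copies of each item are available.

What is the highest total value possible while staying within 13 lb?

898

The ratio ordering already packs tightly: sapphire brooch + 6×copper ingots, 13 lb, 898.
No other feasible combination exceeds 898.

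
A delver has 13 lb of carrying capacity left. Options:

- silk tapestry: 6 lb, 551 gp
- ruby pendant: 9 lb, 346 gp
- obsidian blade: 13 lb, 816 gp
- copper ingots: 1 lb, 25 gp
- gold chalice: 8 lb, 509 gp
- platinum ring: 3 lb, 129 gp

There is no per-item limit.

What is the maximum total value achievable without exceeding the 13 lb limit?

1127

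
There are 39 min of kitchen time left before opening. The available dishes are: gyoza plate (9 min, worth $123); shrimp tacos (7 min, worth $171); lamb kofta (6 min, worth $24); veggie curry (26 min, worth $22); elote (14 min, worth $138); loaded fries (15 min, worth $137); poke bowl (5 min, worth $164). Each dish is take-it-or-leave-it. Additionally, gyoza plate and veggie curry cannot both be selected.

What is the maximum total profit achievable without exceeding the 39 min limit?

596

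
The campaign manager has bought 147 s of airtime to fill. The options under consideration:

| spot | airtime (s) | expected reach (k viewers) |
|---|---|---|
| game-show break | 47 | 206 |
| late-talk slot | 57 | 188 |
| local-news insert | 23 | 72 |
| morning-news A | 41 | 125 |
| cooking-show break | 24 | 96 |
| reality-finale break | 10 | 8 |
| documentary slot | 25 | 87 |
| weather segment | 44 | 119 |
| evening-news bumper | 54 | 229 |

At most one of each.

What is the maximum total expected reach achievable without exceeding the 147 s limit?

A density-first pass picks game-show break + cooking-show break + reality-finale break + evening-news bumper — 539 at 135 s.
The 34 s tied up in cooking-show break and reality-finale break is better spent on morning-news A — total rises to 560 (142 s).
Every other selection either busts 147 s or fails to beat 560.

560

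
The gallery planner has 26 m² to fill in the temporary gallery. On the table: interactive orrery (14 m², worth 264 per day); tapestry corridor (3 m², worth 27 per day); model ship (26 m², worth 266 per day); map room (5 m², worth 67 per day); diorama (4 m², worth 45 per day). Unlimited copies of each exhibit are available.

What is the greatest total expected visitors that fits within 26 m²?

403

Greedy by ratio would take interactive orrery + 2×map room: 24 m² used, total 398.
The 5 m² tied up in map room is better spent on tapestry corridor + diorama — total rises to 403 (26 m²).
That's the maximum — no swap from here does better than 403.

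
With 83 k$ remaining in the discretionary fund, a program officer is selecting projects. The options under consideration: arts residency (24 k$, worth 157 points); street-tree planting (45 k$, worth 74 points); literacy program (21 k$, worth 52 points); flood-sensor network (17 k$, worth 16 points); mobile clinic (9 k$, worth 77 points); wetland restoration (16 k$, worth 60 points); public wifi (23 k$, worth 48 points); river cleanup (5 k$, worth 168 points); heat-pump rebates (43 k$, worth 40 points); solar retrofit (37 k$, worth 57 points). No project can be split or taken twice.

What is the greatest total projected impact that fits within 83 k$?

514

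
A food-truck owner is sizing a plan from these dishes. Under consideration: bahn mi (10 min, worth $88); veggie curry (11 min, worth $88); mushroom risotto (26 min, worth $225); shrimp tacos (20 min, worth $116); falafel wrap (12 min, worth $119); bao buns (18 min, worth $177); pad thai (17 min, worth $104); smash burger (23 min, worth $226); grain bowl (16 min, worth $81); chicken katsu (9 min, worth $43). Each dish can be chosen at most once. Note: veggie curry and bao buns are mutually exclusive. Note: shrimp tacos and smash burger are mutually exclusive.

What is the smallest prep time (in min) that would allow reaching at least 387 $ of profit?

41

Need the lightest bundle worth ≥ 387.
bao buns + smash burger reaches 403 using 41 min.
Below 41 min the best achievable stays under 387.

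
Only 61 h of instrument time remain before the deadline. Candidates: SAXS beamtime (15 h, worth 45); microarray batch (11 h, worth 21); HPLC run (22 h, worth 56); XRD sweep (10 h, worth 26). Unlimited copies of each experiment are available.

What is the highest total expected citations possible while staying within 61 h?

180

4×SAXS beamtime uses 60 of the 61 h and totals 180.
No other feasible combination exceeds 180.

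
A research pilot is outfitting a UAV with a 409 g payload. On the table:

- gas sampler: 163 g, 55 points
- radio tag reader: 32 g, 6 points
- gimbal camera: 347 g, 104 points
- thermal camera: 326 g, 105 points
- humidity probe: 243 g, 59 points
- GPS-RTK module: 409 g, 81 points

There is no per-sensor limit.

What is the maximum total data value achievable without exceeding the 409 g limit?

Best packing: 2×gas sampler + 2×radio tag reader — 390 g, 122 total.
Every other selection either busts 409 g or fails to beat 122.

122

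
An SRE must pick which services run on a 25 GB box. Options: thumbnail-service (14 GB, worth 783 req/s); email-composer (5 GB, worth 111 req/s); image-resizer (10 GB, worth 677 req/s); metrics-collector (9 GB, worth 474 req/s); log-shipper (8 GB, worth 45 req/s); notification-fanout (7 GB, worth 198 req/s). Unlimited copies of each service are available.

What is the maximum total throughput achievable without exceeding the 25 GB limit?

Ranking by ratio (throughput/GB): image-resizer 67.70, thumbnail-service 55.93, metrics-collector 52.67.
The ratio ordering already packs tightly: email-composer + 2×image-resizer, 25 GB, 1465.
That's the maximum — no swap from here does better than 1465.

1465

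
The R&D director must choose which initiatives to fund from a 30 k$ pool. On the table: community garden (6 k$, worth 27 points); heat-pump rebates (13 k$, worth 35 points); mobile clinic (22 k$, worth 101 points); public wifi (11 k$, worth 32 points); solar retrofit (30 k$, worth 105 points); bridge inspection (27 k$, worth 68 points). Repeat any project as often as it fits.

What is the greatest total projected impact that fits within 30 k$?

135

Taking the top-ratio projects first gives community garden + mobile clinic for 128 (28 k$).
Replace mobile clinic with 4×community garden: the trade gains 7 net, giving 135 at 30 k$.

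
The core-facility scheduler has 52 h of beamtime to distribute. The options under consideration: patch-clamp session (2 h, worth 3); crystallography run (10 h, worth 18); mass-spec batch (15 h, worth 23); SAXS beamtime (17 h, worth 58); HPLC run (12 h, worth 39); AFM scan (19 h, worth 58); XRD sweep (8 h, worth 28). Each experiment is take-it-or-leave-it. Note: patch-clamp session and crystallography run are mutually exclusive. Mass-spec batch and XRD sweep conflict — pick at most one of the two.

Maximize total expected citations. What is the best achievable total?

Best packing: patch-clamp session + SAXS beamtime + HPLC run + AFM scan — 50 h, 158 total.
Next best is SAXS beamtime + HPLC run + AFM scan at 155 (48 h) — short by 3.

158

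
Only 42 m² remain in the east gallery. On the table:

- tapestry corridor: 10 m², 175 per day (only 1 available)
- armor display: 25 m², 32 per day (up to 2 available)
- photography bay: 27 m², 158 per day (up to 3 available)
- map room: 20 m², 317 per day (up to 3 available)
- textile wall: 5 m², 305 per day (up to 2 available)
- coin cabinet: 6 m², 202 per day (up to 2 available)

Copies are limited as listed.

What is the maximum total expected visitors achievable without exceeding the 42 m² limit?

1331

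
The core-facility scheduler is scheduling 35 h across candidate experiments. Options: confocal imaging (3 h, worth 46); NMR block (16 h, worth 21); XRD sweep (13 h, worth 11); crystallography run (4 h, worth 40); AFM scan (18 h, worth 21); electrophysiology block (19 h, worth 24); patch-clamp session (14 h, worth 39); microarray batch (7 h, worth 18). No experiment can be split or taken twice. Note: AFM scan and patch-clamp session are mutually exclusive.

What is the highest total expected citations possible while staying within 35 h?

143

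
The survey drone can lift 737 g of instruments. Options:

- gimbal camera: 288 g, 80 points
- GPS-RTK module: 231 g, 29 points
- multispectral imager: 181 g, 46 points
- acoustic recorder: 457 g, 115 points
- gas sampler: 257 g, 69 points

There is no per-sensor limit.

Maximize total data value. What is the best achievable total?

A density-first pass picks 2×gimbal camera — 160 at 576 g.
Replace gimbal camera with multispectral imager + gas sampler: the trade gains 35 net, giving 195 at 726 g.

195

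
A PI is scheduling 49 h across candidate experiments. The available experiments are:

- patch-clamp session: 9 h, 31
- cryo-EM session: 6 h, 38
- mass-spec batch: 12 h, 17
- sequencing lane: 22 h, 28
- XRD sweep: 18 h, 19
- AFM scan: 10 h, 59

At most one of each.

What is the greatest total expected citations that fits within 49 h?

Density check — cryo-EM session 6.33, AFM scan 5.90, patch-clamp session 3.44 are the best per h.
The ratio heuristic lands on patch-clamp session + cryo-EM session + mass-spec batch + AFM scan (145) but leaves 12 h idle.
The 12 h tied up in mass-spec batch is better spent on sequencing lane — total rises to 156 (47 h).
Next best is patch-clamp session + cryo-EM session + XRD sweep + AFM scan at 147 (43 h) — short by 9.

156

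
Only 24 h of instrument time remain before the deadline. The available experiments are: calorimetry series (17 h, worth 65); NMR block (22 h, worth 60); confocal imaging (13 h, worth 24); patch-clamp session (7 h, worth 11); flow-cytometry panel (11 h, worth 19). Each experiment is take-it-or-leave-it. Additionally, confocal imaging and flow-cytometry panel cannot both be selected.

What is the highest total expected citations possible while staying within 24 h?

76

Best packing: calorimetry series + patch-clamp session — 24 h, 76 total.
Next best is calorimetry series at 65 (17 h) — short by 11.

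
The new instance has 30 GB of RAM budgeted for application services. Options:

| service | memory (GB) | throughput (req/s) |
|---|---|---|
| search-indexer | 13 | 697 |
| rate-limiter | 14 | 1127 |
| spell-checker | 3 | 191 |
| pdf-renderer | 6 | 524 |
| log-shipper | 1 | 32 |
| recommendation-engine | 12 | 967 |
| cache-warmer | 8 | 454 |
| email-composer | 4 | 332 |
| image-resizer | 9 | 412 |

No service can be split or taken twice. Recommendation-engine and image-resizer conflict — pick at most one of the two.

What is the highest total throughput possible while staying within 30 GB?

Filling by ratio: spell-checker + pdf-renderer + log-shipper + recommendation-engine + email-composer for 2046, with 4 GB left unused.
The 10 GB tied up in spell-checker and pdf-renderer and log-shipper is better spent on rate-limiter — total rises to 2426 (30 GB).
Nothing else feasible within 30 GB beats 2426.

2426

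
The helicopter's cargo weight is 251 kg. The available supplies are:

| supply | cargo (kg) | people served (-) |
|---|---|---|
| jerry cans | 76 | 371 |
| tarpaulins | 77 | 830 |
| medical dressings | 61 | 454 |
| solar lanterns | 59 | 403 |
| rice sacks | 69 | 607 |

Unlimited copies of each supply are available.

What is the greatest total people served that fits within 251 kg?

2490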